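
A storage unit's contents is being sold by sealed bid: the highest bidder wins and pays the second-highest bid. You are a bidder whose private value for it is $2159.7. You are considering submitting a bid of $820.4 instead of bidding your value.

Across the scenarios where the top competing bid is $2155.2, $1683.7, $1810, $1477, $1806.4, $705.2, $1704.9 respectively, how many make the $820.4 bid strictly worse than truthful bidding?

The deviation hurts exactly when the highest competing bid lies strictly between $820.4 and $2159.7 — underbidding then forfeits a profitable win.
$2155.2: inside the interval → strictly worse (loss $4.5).
$1683.7: inside the interval → strictly worse (loss $476).
$1810: inside the interval → strictly worse (loss $349.7).
$1477: inside the interval → strictly worse (loss $682.7).
$1806.4: inside the interval → strictly worse (loss $353.3).
$705.2: below both → same outcome either way.
$1704.9: inside the interval → strictly worse (loss $454.8).
Count: 6.

6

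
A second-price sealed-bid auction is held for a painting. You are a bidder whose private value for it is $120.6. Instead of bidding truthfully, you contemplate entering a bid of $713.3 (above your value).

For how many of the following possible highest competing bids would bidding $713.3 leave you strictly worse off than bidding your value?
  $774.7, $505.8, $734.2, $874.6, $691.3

The deviation hurts exactly when the highest competing bid lies strictly between $120.6 and $713.3 — overbidding then wins at a price above your value.
$774.7: above both → same outcome either way.
$505.8: inside the interval → strictly worse (loss $385.2).
$734.2: above both → same outcome either way.
$874.6: above both → same outcome either way.
$691.3: inside the interval → strictly worse (loss $570.7).
Count: 2.

2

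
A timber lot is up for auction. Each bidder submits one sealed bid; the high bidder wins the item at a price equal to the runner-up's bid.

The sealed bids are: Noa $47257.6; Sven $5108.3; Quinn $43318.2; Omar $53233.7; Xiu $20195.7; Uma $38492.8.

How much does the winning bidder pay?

$47257.6

Highest bid: Omar at $53233.7, so Omar wins.
Second-highest bid: Noa at $47257.6 — that is the price the winner pays.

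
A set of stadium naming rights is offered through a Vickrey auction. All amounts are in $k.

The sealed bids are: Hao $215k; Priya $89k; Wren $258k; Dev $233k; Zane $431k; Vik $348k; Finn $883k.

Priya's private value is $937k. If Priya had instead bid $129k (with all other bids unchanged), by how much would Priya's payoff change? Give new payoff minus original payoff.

The highest bid among the other bidders is $883k; Priya's bid doesn't change that.
Original bid $89k: Priya is not highest (top rival bid is $883k); payoff $0k.
Alternative bid $129k: Priya is not highest (top rival bid is $883k); payoff $0k.
Change in payoff = $0k − ($0k) = $0k.

$0k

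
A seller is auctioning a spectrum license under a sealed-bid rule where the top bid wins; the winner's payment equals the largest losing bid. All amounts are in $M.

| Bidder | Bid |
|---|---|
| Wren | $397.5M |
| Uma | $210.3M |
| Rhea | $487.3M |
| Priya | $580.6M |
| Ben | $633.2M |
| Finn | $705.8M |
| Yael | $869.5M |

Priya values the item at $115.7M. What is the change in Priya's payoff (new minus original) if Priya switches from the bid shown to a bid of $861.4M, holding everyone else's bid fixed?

$0M

The highest bid among the other bidders is $869.5M; Priya's bid doesn't change that.
Original bid $580.6M: Priya is not highest (top rival bid is $869.5M); payoff $0M.
Alternative bid $861.4M: Priya is not highest (top rival bid is $869.5M); payoff $0M.
Change in payoff = $0M − ($0M) = $0M.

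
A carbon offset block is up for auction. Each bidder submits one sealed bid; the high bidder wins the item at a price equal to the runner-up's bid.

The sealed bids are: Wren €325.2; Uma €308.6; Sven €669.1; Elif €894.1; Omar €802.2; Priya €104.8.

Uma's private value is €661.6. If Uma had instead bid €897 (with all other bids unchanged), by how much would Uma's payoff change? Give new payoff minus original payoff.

The highest bid among the other bidders is €894.1; Uma's bid doesn't change that.
Original bid €308.6: Uma is not highest (top rival bid is €894.1); payoff €0.
Alternative bid €897: Uma is highest, pays the top rival bid €894.1; payoff €661.6 − €894.1 = −€232.5.
Change in payoff = −€232.5 − (€0) = −€232.5.

−€232.5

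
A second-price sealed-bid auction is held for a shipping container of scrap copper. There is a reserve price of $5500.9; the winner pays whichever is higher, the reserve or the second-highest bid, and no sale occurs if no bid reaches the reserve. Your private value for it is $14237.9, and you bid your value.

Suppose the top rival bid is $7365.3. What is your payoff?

$6872.6

Your bid $14237.9 is the highest and exceeds the reserve.
Price = max(second-highest bid, reserve) = max($7365.3, $5500.9) = $7365.3.
Payoff = $14237.9 − $7365.3 = $6872.6.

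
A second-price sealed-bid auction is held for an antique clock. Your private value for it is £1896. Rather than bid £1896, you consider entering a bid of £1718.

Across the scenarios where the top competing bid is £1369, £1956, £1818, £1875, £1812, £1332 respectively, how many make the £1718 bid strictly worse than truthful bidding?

3

The deviation hurts exactly when the highest competing bid lies strictly between £1718 and £1896 — underbidding then forfeits a profitable win.
£1369: below both → same outcome either way.
£1956: above both → same outcome either way.
£1818: inside the interval → strictly worse (loss £78).
£1875: inside the interval → strictly worse (loss £21).
£1812: inside the interval → strictly worse (loss £84).
£1332: below both → same outcome either way.
Count: 3.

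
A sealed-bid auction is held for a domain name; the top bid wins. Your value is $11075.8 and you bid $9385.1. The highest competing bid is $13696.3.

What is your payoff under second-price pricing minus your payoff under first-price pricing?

Your bid $9385.1 is below $13696.3, so you lose under either rule.
Payoff is $0 in both cases; difference = $0.

$0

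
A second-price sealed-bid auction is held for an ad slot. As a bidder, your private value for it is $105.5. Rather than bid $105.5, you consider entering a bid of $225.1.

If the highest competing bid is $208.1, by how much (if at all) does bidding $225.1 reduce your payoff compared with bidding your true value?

Bidding your value $105.5: you lose (since $105.5 < $208.1). Payoff $0.
Bidding $225.1: you win and pay $208.1. Payoff $105.5 − $208.1 = −$102.6.
The competing bid $208.1 lies between your value and your inflated bid, so overbidding wins an item priced above your value.
Loss from deviating = $0 − (−$102.6) = $102.6.
Truthful bidding weakly dominates here: raising your bid can only win items priced above your value, and lowering it can only forfeit items priced below.

$102.6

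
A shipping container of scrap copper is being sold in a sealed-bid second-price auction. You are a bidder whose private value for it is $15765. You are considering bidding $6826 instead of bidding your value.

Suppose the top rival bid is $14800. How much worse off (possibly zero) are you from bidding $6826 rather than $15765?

$965

Bidding your value $15765: you win (since $15765 > $14800) and pay $14800. Payoff $965.
Bidding $6826: you lose. Payoff $0.
The competing bid $14800 lies between your shaded bid and your value, so underbidding forfeits an item you could have won at a profitable price.
Loss from deviating = $965 − ($0) = $965.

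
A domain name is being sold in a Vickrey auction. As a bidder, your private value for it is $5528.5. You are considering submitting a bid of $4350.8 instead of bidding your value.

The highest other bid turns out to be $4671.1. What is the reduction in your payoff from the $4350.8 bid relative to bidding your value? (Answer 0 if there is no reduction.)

$857.4

Bidding your value $5528.5: you win (since $5528.5 > $4671.1) and pay $4671.1. Payoff $857.4.
Bidding $4350.8: you lose. Payoff $0.
The competing bid $4671.1 lies between your shaded bid and your value, so underbidding forfeits an item you could have won at a profitable price.
Loss from deviating = $857.4 − ($0) = $857.4.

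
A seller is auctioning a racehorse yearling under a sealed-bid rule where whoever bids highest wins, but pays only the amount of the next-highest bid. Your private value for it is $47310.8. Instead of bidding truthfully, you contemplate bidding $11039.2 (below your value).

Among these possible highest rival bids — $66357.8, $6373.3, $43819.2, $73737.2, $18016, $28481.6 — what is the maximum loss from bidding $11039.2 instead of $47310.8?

$29294.8

$66357.8: same outcome either way → loss $0.
$6373.3: same outcome either way → loss $0.
$43819.2: truthful gives $3491.6, deviation gives $0 → loss $3491.6.
$73737.2: same outcome either way → loss $0.
$18016: truthful gives $29294.8, deviation gives $0 → loss $29294.8.
$28481.6: truthful gives $18829.2, deviation gives $0 → loss $18829.2.
Maximum loss: $29294.8.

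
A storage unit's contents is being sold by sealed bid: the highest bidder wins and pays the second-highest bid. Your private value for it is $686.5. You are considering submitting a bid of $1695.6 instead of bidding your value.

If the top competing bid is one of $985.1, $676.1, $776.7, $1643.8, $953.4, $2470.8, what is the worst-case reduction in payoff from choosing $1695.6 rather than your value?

$957.3

$985.1: truthful gives $0, deviation gives −$298.6 → loss $298.6.
$676.1: same outcome either way → loss $0.
$776.7: truthful gives $0, deviation gives −$90.2 → loss $90.2.
$1643.8: truthful gives $0, deviation gives −$957.3 → loss $957.3.
$953.4: truthful gives $0, deviation gives −$266.9 → loss $266.9.
$2470.8: same outcome either way → loss $0.
Maximum loss: $957.3.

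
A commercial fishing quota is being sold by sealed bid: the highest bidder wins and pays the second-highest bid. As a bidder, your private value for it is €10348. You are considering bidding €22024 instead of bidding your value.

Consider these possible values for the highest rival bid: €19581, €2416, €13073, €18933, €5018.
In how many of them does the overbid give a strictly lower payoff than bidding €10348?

3

The deviation hurts exactly when the highest competing bid lies strictly between €10348 and €22024 — overbidding then wins at a price above your value.
€19581: inside the interval → strictly worse (loss €9233).
€2416: below both → same outcome either way.
€13073: inside the interval → strictly worse (loss €2725).
€18933: inside the interval → strictly worse (loss €8585).
€5018: below both → same outcome either way.
Count: 3.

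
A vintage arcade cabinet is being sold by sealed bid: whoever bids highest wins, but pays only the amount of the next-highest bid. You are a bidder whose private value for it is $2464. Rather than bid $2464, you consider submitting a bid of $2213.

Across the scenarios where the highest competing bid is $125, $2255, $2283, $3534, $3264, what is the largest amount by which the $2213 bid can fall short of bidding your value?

$209

$125: same outcome either way → loss $0.
$2255: truthful gives $209, deviation gives $0 → loss $209.
$2283: truthful gives $181, deviation gives $0 → loss $181.
$3534: same outcome either way → loss $0.
$3264: same outcome either way → loss $0.
Maximum loss: $209.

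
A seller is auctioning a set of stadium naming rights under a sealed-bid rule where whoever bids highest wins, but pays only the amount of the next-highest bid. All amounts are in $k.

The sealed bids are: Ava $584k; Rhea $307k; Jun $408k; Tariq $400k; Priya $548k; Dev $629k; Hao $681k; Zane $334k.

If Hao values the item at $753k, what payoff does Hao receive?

Highest bid: Hao at $681k, so Hao wins.
Second-highest bid: Dev at $629k — that is the price the winner pays.
Hao's payoff = value − price = $753k − $629k = $124k.

$124k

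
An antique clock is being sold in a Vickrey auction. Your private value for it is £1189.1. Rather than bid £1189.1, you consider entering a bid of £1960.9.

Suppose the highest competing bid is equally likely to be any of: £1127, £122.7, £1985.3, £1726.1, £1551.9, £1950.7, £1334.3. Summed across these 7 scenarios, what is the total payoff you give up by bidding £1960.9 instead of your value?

The deviation costs you only when the competing bid falls strictly between £1189.1 and £1960.9; elsewhere both bids give the same outcome.
£1127: outcomes coincide → loss £0.
£122.7: outcomes coincide → loss £0.
£1985.3: outcomes coincide → loss £0.
£1726.1: truthful payoff £0, deviation payoff −£537 → loss £537.
£1551.9: truthful payoff £0, deviation payoff −£362.8 → loss £362.8.
£1950.7: truthful payoff £0, deviation payoff −£761.6 → loss £761.6.
£1334.3: truthful payoff £0, deviation payoff −£145.2 → loss £145.2.
Total loss = £537 + £362.8 + £761.6 + £145.2 = £1806.6.

£1806.6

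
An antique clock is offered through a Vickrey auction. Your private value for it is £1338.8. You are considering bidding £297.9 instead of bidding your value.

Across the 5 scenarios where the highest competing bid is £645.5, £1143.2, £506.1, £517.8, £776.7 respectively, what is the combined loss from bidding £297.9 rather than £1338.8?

The deviation costs you only when the competing bid falls strictly between £297.9 and £1338.8; elsewhere both bids give the same outcome.
£645.5: truthful payoff £693.3, deviation payoff £0 → loss £693.3.
£1143.2: truthful payoff £195.6, deviation payoff £0 → loss £195.6.
£506.1: truthful payoff £832.7, deviation payoff £0 → loss £832.7.
£517.8: truthful payoff £821, deviation payoff £0 → loss £821.
£776.7: truthful payoff £562.1, deviation payoff £0 → loss £562.1.
Total loss = £693.3 + £195.6 + £832.7 + £821 + £562.1 = £3104.7.

£3104.7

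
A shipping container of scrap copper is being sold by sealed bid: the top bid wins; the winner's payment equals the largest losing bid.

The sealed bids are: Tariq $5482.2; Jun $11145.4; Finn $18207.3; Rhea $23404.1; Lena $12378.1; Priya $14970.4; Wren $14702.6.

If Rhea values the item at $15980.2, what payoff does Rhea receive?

−$2227.1

Highest bid: Rhea at $23404.1, so Rhea wins.
Second-highest bid: Finn at $18207.3 — that is the price the winner pays.
Rhea's payoff = value − price = $15980.2 − $18207.3 = −$2227.1.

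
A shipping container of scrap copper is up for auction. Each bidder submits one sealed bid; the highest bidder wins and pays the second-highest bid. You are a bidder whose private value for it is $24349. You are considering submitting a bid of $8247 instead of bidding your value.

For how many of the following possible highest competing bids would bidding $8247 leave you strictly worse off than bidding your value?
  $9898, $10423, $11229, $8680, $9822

5

The deviation hurts exactly when the highest competing bid lies strictly between $8247 and $24349 — underbidding then forfeits a profitable win.
$9898: inside the interval → strictly worse (loss $14451).
$10423: inside the interval → strictly worse (loss $13926).
$11229: inside the interval → strictly worse (loss $13120).
$8680: inside the interval → strictly worse (loss $15669).
$9822: inside the interval → strictly worse (loss $14527).
Count: 5.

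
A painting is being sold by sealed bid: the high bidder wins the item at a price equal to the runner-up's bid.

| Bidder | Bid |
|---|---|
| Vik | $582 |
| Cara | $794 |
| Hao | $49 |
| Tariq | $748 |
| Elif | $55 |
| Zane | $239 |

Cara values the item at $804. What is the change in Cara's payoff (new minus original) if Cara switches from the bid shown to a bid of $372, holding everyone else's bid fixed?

−$56

The highest bid among the other bidders is $748; Cara's bid doesn't change that.
Original bid $794: Cara is highest, pays the top rival bid $748; payoff $804 − $748 = $56.
Alternative bid $372: Cara is not highest (top rival bid is $748); payoff $0.
Change in payoff = $0 − ($56) = −$56.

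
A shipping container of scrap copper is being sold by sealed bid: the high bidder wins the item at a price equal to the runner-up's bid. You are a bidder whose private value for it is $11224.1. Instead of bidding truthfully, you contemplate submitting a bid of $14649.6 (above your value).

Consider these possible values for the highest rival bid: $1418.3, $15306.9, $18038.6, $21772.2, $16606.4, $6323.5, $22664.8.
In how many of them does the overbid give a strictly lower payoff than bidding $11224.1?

The deviation hurts exactly when the highest competing bid lies strictly between $11224.1 and $14649.6 — overbidding then wins at a price above your value.
$1418.3: below both → same outcome either way.
$15306.9: above both → same outcome either way.
$18038.6: above both → same outcome either way.
$21772.2: above both → same outcome either way.
$16606.4: above both → same outcome either way.
$6323.5: below both → same outcome either way.
$22664.8: above both → same outcome either way.
Count: 0.

0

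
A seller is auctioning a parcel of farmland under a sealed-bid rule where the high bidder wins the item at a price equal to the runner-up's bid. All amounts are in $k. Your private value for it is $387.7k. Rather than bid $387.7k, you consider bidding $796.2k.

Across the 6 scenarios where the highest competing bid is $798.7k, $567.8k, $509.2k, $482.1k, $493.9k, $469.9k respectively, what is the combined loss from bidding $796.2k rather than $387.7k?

The deviation costs you only when the competing bid falls strictly between $387.7k and $796.2k; elsewhere both bids give the same outcome.
$798.7k: outcomes coincide → loss $0k.
$567.8k: truthful payoff $0k, deviation payoff −$180.1k → loss $180.1k.
$509.2k: truthful payoff $0k, deviation payoff −$121.5k → loss $121.5k.
$482.1k: truthful payoff $0k, deviation payoff −$94.4k → loss $94.4k.
$493.9k: truthful payoff $0k, deviation payoff −$106.2k → loss $106.2k.
$469.9k: truthful payoff $0k, deviation payoff −$82.2k → loss $82.2k.
Total loss = $180.1k + $121.5k + $94.4k + $106.2k + $82.2k = $584.4k.

$584.4k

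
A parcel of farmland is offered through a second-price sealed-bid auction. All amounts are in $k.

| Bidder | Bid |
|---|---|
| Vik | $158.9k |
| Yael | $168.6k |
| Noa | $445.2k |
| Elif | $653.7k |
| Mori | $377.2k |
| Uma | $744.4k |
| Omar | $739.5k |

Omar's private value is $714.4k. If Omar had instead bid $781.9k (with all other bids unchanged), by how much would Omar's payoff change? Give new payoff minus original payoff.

−$30k

The highest bid among the other bidders is $744.4k; Omar's bid doesn't change that.
Original bid $739.5k: Omar is not highest (top rival bid is $744.4k); payoff $0k.
Alternative bid $781.9k: Omar is highest, pays the top rival bid $744.4k; payoff $714.4k − $744.4k = −$30k.
Change in payoff = −$30k − ($0k) = −$30k.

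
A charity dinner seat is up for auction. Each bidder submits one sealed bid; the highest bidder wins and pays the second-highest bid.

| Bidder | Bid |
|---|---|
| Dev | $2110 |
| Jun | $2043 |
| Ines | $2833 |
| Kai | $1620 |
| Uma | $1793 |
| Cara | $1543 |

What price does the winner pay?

Highest bid: Ines at $2833, so Ines wins.
Second-highest bid: Dev at $2110 — that is the price the winner pays.

$2110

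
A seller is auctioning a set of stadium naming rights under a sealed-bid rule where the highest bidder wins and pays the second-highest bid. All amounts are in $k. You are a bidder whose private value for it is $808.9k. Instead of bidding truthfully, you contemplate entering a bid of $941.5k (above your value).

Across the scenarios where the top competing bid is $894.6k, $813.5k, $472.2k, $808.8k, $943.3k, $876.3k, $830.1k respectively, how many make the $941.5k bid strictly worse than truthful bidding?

4

The deviation hurts exactly when the highest competing bid lies strictly between $808.9k and $941.5k — overbidding then wins at a price above your value.
$894.6k: inside the interval → strictly worse (loss $85.7k).
$813.5k: inside the interval → strictly worse (loss $4.6k).
$472.2k: below both → same outcome either way.
$808.8k: below both → same outcome either way.
$943.3k: above both → same outcome either way.
$876.3k: inside the interval → strictly worse (loss $67.4k).
$830.1k: inside the interval → strictly worse (loss $21.2k).
Count: 4.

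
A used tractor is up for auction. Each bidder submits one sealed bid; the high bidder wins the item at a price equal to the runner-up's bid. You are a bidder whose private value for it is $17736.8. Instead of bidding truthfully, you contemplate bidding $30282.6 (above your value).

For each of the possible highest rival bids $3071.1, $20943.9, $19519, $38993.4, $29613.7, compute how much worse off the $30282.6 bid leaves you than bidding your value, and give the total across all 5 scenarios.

$16866.2

The deviation costs you only when the competing bid falls strictly between $17736.8 and $30282.6; elsewhere both bids give the same outcome.
$3071.1: outcomes coincide → loss $0.
$20943.9: truthful payoff $0, deviation payoff −$3207.1 → loss $3207.1.
$19519: truthful payoff $0, deviation payoff −$1782.2 → loss $1782.2.
$38993.4: outcomes coincide → loss $0.
$29613.7: truthful payoff $0, deviation payoff −$11876.9 → loss $11876.9.
Total loss = $3207.1 + $1782.2 + $11876.9 = $16866.2.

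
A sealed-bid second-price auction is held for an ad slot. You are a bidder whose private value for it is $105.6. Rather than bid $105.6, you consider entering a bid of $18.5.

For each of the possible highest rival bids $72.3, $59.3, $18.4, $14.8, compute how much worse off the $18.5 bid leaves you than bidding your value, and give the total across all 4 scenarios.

The deviation costs you only when the competing bid falls strictly between $18.5 and $105.6; elsewhere both bids give the same outcome.
$72.3: truthful payoff $33.3, deviation payoff $0 → loss $33.3.
$59.3: truthful payoff $46.3, deviation payoff $0 → loss $46.3.
$18.4: outcomes coincide → loss $0.
$14.8: outcomes coincide → loss $0.
Total loss = $33.3 + $46.3 = $79.6.

$79.6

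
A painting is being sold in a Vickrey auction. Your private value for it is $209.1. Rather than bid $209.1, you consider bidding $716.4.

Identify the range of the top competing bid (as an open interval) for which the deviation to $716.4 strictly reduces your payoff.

($209.1, $716.4)

If the competing bid is below $209.1, both bids win at the same price — no difference.
If it is above $716.4, both bids lose — no difference.
If it lies strictly between $209.1 and $716.4, bidding your value loses (payoff 0) while bidding $716.4 wins at a price above your value (payoff negative).
So the deviation strictly hurts on the open interval ($209.1, $716.4).
Because the price is fixed by the runner-up's bid, deviating from your value can only change a good outcome into a bad one — never the reverse.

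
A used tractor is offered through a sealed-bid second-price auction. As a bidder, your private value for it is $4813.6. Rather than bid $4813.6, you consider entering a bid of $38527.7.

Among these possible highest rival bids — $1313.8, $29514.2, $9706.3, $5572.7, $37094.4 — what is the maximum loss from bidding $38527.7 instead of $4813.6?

$32280.8

$1313.8: same outcome either way → loss $0.
$29514.2: truthful gives $0, deviation gives −$24700.6 → loss $24700.6.
$9706.3: truthful gives $0, deviation gives −$4892.7 → loss $4892.7.
$5572.7: truthful gives $0, deviation gives −$759.1 → loss $759.1.
$37094.4: truthful gives $0, deviation gives −$32280.8 → loss $32280.8.
Maximum loss: $32280.8.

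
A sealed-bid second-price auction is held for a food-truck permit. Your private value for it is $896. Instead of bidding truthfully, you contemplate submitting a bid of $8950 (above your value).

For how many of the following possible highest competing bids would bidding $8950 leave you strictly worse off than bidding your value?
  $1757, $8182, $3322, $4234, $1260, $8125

6

The deviation hurts exactly when the highest competing bid lies strictly between $896 and $8950 — overbidding then wins at a price above your value.
$1757: inside the interval → strictly worse (loss $861).
$8182: inside the interval → strictly worse (loss $7286).
$3322: inside the interval → strictly worse (loss $2426).
$4234: inside the interval → strictly worse (loss $3338).
$1260: inside the interval → strictly worse (loss $364).
$8125: inside the interval → strictly worse (loss $7229).
Count: 6.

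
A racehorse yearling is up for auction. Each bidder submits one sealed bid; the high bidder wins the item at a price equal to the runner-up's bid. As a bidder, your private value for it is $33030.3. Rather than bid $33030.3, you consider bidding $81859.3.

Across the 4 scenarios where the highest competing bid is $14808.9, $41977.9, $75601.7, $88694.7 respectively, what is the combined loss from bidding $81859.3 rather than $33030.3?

The deviation costs you only when the competing bid falls strictly between $33030.3 and $81859.3; elsewhere both bids give the same outcome.
$14808.9: outcomes coincide → loss $0.
$41977.9: truthful payoff $0, deviation payoff −$8947.6 → loss $8947.6.
$75601.7: truthful payoff $0, deviation payoff −$42571.4 → loss $42571.4.
$88694.7: outcomes coincide → loss $0.
Total loss = $8947.6 + $42571.4 = $51519.

$51519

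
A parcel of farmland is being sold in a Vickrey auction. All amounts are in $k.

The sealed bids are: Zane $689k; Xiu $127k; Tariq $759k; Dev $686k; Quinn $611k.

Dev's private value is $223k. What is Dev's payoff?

$0k

Highest bid: Tariq at $759k, so Tariq wins.
Second-highest bid: Zane at $689k — that is the price the winner pays.
Dev did not win, so Dev pays nothing and receives nothing: payoff $0k.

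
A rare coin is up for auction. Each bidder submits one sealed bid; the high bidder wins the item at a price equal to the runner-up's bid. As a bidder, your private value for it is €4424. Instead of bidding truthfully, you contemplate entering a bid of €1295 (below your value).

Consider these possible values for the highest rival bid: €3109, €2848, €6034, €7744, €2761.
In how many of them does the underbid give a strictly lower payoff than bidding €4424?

3

The deviation hurts exactly when the highest competing bid lies strictly between €1295 and €4424 — underbidding then forfeits a profitable win.
€3109: inside the interval → strictly worse (loss €1315).
€2848: inside the interval → strictly worse (loss €1576).
€6034: above both → same outcome either way.
€7744: above both → same outcome either way.
€2761: inside the interval → strictly worse (loss €1663).
Count: 3.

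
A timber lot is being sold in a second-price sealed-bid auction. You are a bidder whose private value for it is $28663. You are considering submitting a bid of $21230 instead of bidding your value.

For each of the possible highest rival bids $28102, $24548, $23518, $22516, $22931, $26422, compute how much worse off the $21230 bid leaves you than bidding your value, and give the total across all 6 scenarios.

The deviation costs you only when the competing bid falls strictly between $21230 and $28663; elsewhere both bids give the same outcome.
$28102: truthful payoff $561, deviation payoff $0 → loss $561.
$24548: truthful payoff $4115, deviation payoff $0 → loss $4115.
$23518: truthful payoff $5145, deviation payoff $0 → loss $5145.
$22516: truthful payoff $6147, deviation payoff $0 → loss $6147.
$22931: truthful payoff $5732, deviation payoff $0 → loss $5732.
$26422: truthful payoff $2241, deviation payoff $0 → loss $2241.
Total loss = $561 + $4115 + $5145 + $6147 + $5732 + $2241 = $23941.

$23941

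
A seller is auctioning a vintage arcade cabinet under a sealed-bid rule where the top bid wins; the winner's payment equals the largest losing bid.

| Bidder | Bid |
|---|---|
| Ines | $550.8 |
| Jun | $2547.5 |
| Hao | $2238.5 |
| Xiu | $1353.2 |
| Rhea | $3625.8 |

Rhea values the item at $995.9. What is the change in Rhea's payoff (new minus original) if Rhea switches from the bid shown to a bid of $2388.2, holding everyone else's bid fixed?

$1551.6

The highest bid among the other bidders is $2547.5; Rhea's bid doesn't change that.
Original bid $3625.8: Rhea is highest, pays the top rival bid $2547.5; payoff $995.9 − $2547.5 = −$1551.6.
Alternative bid $2388.2: Rhea is not highest (top rival bid is $2547.5); payoff $0.
Change in payoff = $0 − (−$1551.6) = $1551.6.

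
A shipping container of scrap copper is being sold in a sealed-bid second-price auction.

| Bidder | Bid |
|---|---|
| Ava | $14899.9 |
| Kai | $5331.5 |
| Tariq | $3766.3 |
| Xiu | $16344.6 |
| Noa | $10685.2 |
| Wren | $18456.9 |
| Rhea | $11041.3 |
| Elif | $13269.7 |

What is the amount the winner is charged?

$16344.6

Highest bid: Wren at $18456.9, so Wren wins.
Second-highest bid: Xiu at $16344.6 — that is the price the winner pays.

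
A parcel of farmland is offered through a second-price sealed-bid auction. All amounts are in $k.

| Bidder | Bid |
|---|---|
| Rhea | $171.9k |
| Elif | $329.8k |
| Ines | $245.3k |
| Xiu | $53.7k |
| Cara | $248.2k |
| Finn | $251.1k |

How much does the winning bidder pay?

Highest bid: Elif at $329.8k, so Elif wins.
Second-highest bid: Finn at $251.1k — that is the price the winner pays.

$251.1k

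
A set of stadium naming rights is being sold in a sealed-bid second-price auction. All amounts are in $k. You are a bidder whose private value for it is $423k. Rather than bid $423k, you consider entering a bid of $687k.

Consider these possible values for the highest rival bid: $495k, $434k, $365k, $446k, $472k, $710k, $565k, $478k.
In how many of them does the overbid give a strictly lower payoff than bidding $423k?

6

The deviation hurts exactly when the highest competing bid lies strictly between $423k and $687k — overbidding then wins at a price above your value.
$495k: inside the interval → strictly worse (loss $72k).
$434k: inside the interval → strictly worse (loss $11k).
$365k: below both → same outcome either way.
$446k: inside the interval → strictly worse (loss $23k).
$472k: inside the interval → strictly worse (loss $49k).
$710k: above both → same outcome either way.
$565k: inside the interval → strictly worse (loss $142k).
$478k: inside the interval → strictly worse (loss $55k).
Count: 6.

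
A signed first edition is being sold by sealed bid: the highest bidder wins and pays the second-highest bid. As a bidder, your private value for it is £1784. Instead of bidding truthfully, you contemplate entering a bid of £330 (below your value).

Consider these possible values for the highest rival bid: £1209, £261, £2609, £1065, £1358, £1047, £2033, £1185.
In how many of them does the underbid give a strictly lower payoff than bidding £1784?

5

The deviation hurts exactly when the highest competing bid lies strictly between £330 and £1784 — underbidding then forfeits a profitable win.
£1209: inside the interval → strictly worse (loss £575).
£261: below both → same outcome either way.
£2609: above both → same outcome either way.
£1065: inside the interval → strictly worse (loss £719).
£1358: inside the interval → strictly worse (loss £426).
£1047: inside the interval → strictly worse (loss £737).
£2033: above both → same outcome either way.
£1185: inside the interval → strictly worse (loss £599).
Count: 5.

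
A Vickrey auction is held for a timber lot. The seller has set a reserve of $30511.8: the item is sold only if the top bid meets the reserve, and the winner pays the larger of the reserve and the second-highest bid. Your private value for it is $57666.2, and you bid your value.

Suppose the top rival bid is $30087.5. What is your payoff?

Your bid $57666.2 is the highest and exceeds the reserve.
Price = max(second-highest bid, reserve) = max($30087.5, $30511.8) = $30511.8.
Payoff = $57666.2 − $30511.8 = $27154.4.

$27154.4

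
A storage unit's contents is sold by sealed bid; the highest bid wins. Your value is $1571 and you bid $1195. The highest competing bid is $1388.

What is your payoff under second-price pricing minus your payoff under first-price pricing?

Your bid $1195 is below $1388, so you lose under either rule.
Payoff is $0 in both cases; difference = $0.

$0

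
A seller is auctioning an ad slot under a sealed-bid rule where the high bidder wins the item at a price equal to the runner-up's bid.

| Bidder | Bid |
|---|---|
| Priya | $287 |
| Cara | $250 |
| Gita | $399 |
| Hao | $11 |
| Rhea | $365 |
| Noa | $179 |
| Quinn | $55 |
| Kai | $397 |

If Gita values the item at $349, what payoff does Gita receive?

Highest bid: Gita at $399, so Gita wins.
Second-highest bid: Kai at $397 — that is the price the winner pays.
Gita's payoff = value − price = $349 − $397 = −$48.

−$48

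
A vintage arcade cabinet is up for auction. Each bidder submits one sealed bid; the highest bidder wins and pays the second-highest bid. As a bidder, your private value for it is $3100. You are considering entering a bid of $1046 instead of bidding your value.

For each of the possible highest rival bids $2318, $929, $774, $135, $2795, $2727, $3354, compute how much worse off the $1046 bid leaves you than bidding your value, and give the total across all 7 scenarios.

$1460

The deviation costs you only when the competing bid falls strictly between $1046 and $3100; elsewhere both bids give the same outcome.
$2318: truthful payoff $782, deviation payoff $0 → loss $782.
$929: outcomes coincide → loss $0.
$774: outcomes coincide → loss $0.
$135: outcomes coincide → loss $0.
$2795: truthful payoff $305, deviation payoff $0 → loss $305.
$2727: truthful payoff $373, deviation payoff $0 → loss $373.
$3354: outcomes coincide → loss $0.
Total loss = $782 + $305 + $373 = $1460.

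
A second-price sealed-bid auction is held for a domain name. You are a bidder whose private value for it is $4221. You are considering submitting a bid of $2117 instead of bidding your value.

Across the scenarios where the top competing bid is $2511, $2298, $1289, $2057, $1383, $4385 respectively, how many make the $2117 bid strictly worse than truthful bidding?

The deviation hurts exactly when the highest competing bid lies strictly between $2117 and $4221 — underbidding then forfeits a profitable win.
$2511: inside the interval → strictly worse (loss $1710).
$2298: inside the interval → strictly worse (loss $1923).
$1289: below both → same outcome either way.
$2057: below both → same outcome either way.
$1383: below both → same outcome either way.
$4385: above both → same outcome either way.
Count: 2.

2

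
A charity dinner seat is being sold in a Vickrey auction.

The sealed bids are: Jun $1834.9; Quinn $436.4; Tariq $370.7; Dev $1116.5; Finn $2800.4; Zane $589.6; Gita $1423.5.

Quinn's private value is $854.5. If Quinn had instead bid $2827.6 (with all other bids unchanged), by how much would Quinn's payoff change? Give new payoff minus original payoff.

The highest bid among the other bidders is $2800.4; Quinn's bid doesn't change that.
Original bid $436.4: Quinn is not highest (top rival bid is $2800.4); payoff $0.
Alternative bid $2827.6: Quinn is highest, pays the top rival bid $2800.4; payoff $854.5 − $2800.4 = −$1945.9.
Change in payoff = −$1945.9 − ($0) = −$1945.9.

−$1945.9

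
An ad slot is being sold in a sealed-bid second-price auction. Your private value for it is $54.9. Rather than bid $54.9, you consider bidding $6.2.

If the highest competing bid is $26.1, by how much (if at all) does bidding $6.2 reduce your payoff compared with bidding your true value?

Bidding your value $54.9: you win (since $54.9 > $26.1) and pay $26.1. Payoff $28.8.
Bidding $6.2: you lose. Payoff $0.
The competing bid $26.1 lies between your shaded bid and your value, so underbidding forfeits an item you could have won at a profitable price.
Loss from deviating = $28.8 − ($0) = $28.8.
In a second-price auction your bid sets only whether you win, not what you pay, so bidding your true value is weakly dominant.

$28.8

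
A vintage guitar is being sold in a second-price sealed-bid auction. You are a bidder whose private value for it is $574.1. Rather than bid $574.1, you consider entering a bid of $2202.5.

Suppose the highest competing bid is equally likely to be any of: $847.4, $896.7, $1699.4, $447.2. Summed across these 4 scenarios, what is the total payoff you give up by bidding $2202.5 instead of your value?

The deviation costs you only when the competing bid falls strictly between $574.1 and $2202.5; elsewhere both bids give the same outcome.
$847.4: truthful payoff $0, deviation payoff −$273.3 → loss $273.3.
$896.7: truthful payoff $0, deviation payoff −$322.6 → loss $322.6.
$1699.4: truthful payoff $0, deviation payoff −$1125.3 → loss $1125.3.
$447.2: outcomes coincide → loss $0.
Total loss = $273.3 + $322.6 + $1125.3 = $1721.2.

$1721.2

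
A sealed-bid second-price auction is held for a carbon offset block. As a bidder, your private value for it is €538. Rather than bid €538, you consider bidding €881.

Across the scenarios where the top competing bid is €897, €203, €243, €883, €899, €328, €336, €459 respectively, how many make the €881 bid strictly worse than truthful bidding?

0

The deviation hurts exactly when the highest competing bid lies strictly between €538 and €881 — overbidding then wins at a price above your value.
€897: above both → same outcome either way.
€203: below both → same outcome either way.
€243: below both → same outcome either way.
€883: above both → same outcome either way.
€899: above both → same outcome either way.
€328: below both → same outcome either way.
€336: below both → same outcome either way.
€459: below both → same outcome either way.
Count: 0.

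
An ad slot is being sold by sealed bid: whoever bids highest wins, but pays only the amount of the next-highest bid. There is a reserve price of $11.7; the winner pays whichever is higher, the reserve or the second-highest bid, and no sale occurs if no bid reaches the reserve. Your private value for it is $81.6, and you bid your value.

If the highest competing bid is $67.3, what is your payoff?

Your bid $81.6 is the highest and exceeds the reserve.
Price = max(second-highest bid, reserve) = max($67.3, $11.7) = $67.3.
Payoff = $81.6 − $67.3 = $14.3.

$14.3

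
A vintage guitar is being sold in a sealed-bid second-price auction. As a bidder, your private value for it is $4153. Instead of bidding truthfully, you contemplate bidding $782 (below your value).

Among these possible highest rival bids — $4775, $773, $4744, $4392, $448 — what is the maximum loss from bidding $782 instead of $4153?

$0

$4775: same outcome either way → loss $0.
$773: same outcome either way → loss $0.
$4744: same outcome either way → loss $0.
$4392: same outcome either way → loss $0.
$448: same outcome either way → loss $0.
Maximum loss: $0.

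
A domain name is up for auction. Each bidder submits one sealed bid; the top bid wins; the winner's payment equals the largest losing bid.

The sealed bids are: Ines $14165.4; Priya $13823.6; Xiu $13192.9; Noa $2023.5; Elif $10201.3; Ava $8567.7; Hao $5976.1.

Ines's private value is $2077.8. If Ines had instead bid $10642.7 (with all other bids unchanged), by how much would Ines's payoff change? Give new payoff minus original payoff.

The highest bid among the other bidders is $13823.6; Ines's bid doesn't change that.
Original bid $14165.4: Ines is highest, pays the top rival bid $13823.6; payoff $2077.8 − $13823.6 = −$11745.8.
Alternative bid $10642.7: Ines is not highest (top rival bid is $13823.6); payoff $0.
Change in payoff = $0 − (−$11745.8) = $11745.8.

$11745.8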